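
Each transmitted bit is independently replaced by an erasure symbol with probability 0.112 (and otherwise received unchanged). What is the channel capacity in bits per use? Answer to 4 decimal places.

Binary erasure channel: capacity C = 1 − ε.
C = 1 − 0.112 = 0.8880 bits per channel use.

0.8880 bits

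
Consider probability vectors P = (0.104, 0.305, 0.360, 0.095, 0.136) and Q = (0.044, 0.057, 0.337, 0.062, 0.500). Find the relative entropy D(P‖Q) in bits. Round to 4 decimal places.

0.7044 bits

D(P‖Q) = Σ p·log₂(p/q).
  0.104·log₂(0.104/0.044) = 0.12906
  0.305·log₂(0.305/0.057) = 0.73803
  0.360·log₂(0.360/0.337) = 0.03429
  0.095·log₂(0.095/0.062) = 0.05849
  0.136·log₂(0.136/0.500) = -0.25545
D(P‖Q) = 0.7044 bits.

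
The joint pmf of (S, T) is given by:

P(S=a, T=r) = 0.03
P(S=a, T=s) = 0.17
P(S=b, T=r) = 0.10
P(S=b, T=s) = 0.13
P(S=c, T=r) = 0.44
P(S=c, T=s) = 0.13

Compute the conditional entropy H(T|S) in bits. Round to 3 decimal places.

Chain rule: H(T|S) = H(S,T) − H(S).
Marginals: p(S) = (0.2000, 0.2300, 0.5700), p(T) = (0.5700, 0.4300).
H(S,T) = 2.2050 bits; H(S) = 1.4143 bits.
H(T|S) = 2.2050 − 1.4143 = 0.791 bits.

0.791 bits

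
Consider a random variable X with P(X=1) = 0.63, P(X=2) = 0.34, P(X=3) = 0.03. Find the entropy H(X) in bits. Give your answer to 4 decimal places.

H(X) = −Σ p·log₂ p.
  −(0.63)·log₂(0.63) = 0.41994
  −(0.34)·log₂(0.34) = 0.52917
  −(0.03)·log₂(0.03) = 0.15177
Sum: 0.41994 + 0.52917 + 0.15177 = 1.1009 bits.

1.1009 bits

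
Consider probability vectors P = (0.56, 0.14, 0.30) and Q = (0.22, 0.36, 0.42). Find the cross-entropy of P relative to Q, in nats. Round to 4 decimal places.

1.2512 nats

H(P,Q) = −Σ p·ln q.
  −0.56·ln(0.22) = 0.84791
  −0.14·ln(0.36) = 0.14303
  −0.30·ln(0.42) = 0.26025
H(P,Q) = 1.2512 nats.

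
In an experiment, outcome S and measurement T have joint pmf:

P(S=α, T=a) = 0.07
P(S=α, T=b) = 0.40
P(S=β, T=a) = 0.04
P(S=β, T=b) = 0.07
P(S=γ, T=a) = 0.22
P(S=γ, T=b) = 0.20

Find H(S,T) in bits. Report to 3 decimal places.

H(S,T) = −Σ p(x,y)·log₂ p(x,y) over all 6 cells.
  cell (α,a): −0.07·log₂0.07 = 0.2686
  cell (α,b): −0.40·log₂0.40 = 0.5288
  cell (β,a): −0.04·log₂0.04 = 0.1858
  cell (β,b): −0.07·log₂0.07 = 0.2686
  cell (γ,a): −0.22·log₂0.22 = 0.4806
  cell (γ,b): −0.20·log₂0.20 = 0.4644
Sum = 2.197 bits.

2.197 bits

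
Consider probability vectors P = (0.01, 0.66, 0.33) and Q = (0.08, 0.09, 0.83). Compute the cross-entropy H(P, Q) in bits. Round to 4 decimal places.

H(P,Q) = −Σ p·log₂ q.
  −0.01·log₂(0.08) = 0.03644
  −0.66·log₂(0.09) = 2.29279
  −0.33·log₂(0.83) = 0.08871
H(P,Q) = 2.4179 bits.

2.4179 bits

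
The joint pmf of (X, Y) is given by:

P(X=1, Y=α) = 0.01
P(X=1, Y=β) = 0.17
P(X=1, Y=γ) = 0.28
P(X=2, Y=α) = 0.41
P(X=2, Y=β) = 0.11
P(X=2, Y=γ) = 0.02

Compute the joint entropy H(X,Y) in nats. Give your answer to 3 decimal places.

1.390 nats

H(X,Y) = −Σ p(x,y)·ln p(x,y) over all 6 cells.
  cell (1,α): −0.01·ln0.01 = 0.0461
  cell (1,β): −0.17·ln0.17 = 0.3012
  cell (1,γ): −0.28·ln0.28 = 0.3564
  cell (2,α): −0.41·ln0.41 = 0.3656
  cell (2,β): −0.11·ln0.11 = 0.2428
  cell (2,γ): −0.02·ln0.02 = 0.0782
Sum = 1.390 nats.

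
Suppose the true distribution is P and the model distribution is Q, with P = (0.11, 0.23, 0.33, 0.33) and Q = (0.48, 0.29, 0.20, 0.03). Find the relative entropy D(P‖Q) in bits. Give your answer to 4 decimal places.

1.0693 bits

D(P‖Q) = Σ p·log₂(p/q).
  0.11·log₂(0.11/0.48) = -0.23381
  0.23·log₂(0.23/0.29) = -0.07692
  0.33·log₂(0.33/0.20) = 0.23841
  0.33·log₂(0.33/0.03) = 1.14161
D(P‖Q) = 1.0693 bits.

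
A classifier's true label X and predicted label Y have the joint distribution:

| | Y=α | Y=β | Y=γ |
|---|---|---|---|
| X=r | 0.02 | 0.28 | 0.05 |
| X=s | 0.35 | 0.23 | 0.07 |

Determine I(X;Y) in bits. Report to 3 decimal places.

Marginals: p(X) = (0.3500, 0.6500), p(Y) = (0.3700, 0.5100, 0.1200).
I(X;Y) = Σ p(x,y)·log₂[p(x,y)/(p(x)p(y))].
  (r,α): 0.02·log₂(0.1544) = -0.0539
  (r,β): 0.28·log₂(1.5686) = 0.1819
  (r,γ): 0.05·log₂(1.1905) = 0.0126
  (s,α): 0.35·log₂(1.4553) = 0.1895
  (s,β): 0.23·log₂(0.6938) = -0.1213
  (s,γ): 0.07·log₂(0.8974) = -0.0109
Sum = 0.198 bits.

0.198 bits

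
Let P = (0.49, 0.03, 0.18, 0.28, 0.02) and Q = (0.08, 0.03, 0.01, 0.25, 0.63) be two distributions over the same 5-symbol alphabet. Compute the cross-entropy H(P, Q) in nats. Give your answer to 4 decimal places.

2.5691 nats

H(P,Q) = −Σ p·ln q.
  −0.49·ln(0.08) = 1.23761
  −0.03·ln(0.03) = 0.10520
  −0.18·ln(0.01) = 0.82893
  −0.28·ln(0.25) = 0.38816
  −0.02·ln(0.63) = 0.00924
H(P,Q) = 2.5691 nats.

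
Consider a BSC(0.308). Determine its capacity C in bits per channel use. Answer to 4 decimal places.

Binary symmetric channel: C = 1 − h₂(ε) where h₂ is the binary entropy function.
h₂(0.308) = −0.308·log₂0.308 − 0.692·log₂0.692 = 0.8909.
C = 1 − 0.8909 = 0.1091 bits per channel use.

0.1091 bits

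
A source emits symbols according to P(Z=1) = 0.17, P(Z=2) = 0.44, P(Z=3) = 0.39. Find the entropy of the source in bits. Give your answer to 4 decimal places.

H(Z) = −Σ p·log₂ p.
  −(0.17)·log₂(0.17) = 0.43459
  −(0.44)·log₂(0.44) = 0.52115
  −(0.39)·log₂(0.39) = 0.52980
Sum: 0.43459 + 0.52115 + 0.52980 = 1.4855 bits.

1.4855 bits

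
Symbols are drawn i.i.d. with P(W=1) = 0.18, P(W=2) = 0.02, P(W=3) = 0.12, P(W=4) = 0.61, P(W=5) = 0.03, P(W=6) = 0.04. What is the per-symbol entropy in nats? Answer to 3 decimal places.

1.177 nats

H(W) = −Σ p·ln p.
  −(0.18)·ln(0.18) = 0.3087
  −(0.02)·ln(0.02) = 0.0782
  −(0.12)·ln(0.12) = 0.2544
  −(0.61)·ln(0.61) = 0.3015
  −(0.03)·ln(0.03) = 0.1052
  −(0.04)·ln(0.04) = 0.1288
Sum: 0.3087 + 0.0782 + 0.2544 + 0.3015 + 0.1052 + 0.1288 = 1.177 nats.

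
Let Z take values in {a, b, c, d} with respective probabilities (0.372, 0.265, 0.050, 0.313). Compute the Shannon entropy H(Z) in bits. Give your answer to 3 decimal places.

1.779 bits

H(Z) = −Σ p·log₂ p.
  −(0.372)·log₂(0.372) = 0.5307
  −(0.265)·log₂(0.265) = 0.5077
  −(0.050)·log₂(0.050) = 0.2161
  −(0.313)·log₂(0.313) = 0.5245
Sum: 0.5307 + 0.5077 + 0.2161 + 0.5245 = 1.779 bits.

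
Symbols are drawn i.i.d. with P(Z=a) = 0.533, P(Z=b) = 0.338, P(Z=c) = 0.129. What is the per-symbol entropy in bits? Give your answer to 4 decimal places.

1.3939 bits

H(Z) = −Σ p·log₂ p.
  −(0.533)·log₂(0.533) = 0.48385
  −(0.338)·log₂(0.338) = 0.52894
  −(0.129)·log₂(0.129) = 0.38114
Sum: 0.48385 + 0.52894 + 0.38114 = 1.3939 bits.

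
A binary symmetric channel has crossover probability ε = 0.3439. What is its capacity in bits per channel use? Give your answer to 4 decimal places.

Binary symmetric channel: C = 1 − h₂(ε) where h₂ is the binary entropy function.
h₂(0.3439) = −0.3439·log₂0.3439 − 0.6561·log₂0.6561 = 0.9285.
C = 1 − 0.9285 = 0.0715 bits per channel use.

0.0715 bits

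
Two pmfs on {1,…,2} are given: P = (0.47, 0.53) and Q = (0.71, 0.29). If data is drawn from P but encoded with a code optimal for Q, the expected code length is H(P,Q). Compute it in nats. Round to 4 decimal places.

H(P,Q) = −Σ p·ln q.
  −0.47·ln(0.71) = 0.16097
  −0.53·ln(0.29) = 0.65607
H(P,Q) = 0.8170 nats.

0.8170 nats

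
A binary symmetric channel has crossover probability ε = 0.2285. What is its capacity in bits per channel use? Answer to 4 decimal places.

0.2246 bits

Binary symmetric channel: C = 1 − h₂(ε) where h₂ is the binary entropy function.
h₂(0.2285) = −0.2285·log₂0.2285 − 0.7715·log₂0.7715 = 0.7754.
C = 1 − 0.7754 = 0.2246 bits per channel use.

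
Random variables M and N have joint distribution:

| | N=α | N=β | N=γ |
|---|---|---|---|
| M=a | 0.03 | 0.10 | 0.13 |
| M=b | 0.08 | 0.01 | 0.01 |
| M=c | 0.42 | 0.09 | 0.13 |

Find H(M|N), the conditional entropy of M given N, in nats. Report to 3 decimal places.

Marginals: p(M) = (0.2600, 0.1000, 0.6400), p(N) = (0.5300, 0.2000, 0.2700).
H(M|N) = Σ p(N) · H(M|N=·).
  N=α: p=0.5300, H(M|N=α) = 0.6323
  N=β: p=0.2000, H(M|N=β) = 0.8557
  N=γ: p=0.2700, H(M|N=γ) = 0.8259
Weighted sum = 0.729 nats.

0.729 nats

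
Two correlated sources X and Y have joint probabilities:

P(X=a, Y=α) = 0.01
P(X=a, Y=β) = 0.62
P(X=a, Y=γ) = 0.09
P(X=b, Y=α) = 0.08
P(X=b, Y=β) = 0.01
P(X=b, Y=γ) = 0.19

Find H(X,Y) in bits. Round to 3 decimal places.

1.620 bits

H(X,Y) = −Σ p(x,y)·log₂ p(x,y) over all 6 cells.
  cell (a,α): −0.01·log₂0.01 = 0.0664
  cell (a,β): −0.62·log₂0.62 = 0.4276
  cell (a,γ): −0.09·log₂0.09 = 0.3127
  cell (b,α): −0.08·log₂0.08 = 0.2915
  cell (b,β): −0.01·log₂0.01 = 0.0664
  cell (b,γ): −0.19·log₂0.19 = 0.4552
Sum = 1.620 bits.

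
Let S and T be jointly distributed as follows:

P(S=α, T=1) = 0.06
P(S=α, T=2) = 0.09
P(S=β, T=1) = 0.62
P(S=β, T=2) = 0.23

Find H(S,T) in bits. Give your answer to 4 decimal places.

1.4714 bits

H(S,T) = −Σ p(x,y)·log₂ p(x,y) over all 4 cells.
  cell (α,1): −0.06·log₂0.06 = 0.24353
  cell (α,2): −0.09·log₂0.09 = 0.31265
  cell (β,1): −0.62·log₂0.62 = 0.42759
  cell (β,2): −0.23·log₂0.23 = 0.48767
Sum = 1.4714 bits.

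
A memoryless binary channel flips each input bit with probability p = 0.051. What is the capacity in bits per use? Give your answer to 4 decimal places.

0.7094 bits

Binary symmetric channel: C = 1 − h₂(ε) where h₂ is the binary entropy function.
h₂(0.051) = −0.051·log₂0.051 − 0.949·log₂0.949 = 0.2906.
C = 1 − 0.2906 = 0.7094 bits per channel use.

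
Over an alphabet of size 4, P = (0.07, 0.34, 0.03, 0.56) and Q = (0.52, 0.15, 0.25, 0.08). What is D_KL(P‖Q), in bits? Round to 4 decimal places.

1.6792 bits

D(P‖Q) = Σ p·log₂(p/q).
  0.07·log₂(0.07/0.52) = -0.20252
  0.34·log₂(0.34/0.15) = 0.40139
  0.03·log₂(0.03/0.25) = -0.09177
  0.56·log₂(0.56/0.08) = 1.57212
D(P‖Q) = 1.6792 bits.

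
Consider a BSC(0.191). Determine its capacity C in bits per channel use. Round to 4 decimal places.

Binary symmetric channel: C = 1 − h₂(ε) where h₂ is the binary entropy function.
h₂(0.191) = −0.191·log₂0.191 − 0.809·log₂0.809 = 0.7036.
C = 1 − 0.7036 = 0.2964 bits per channel use.

0.2964 bits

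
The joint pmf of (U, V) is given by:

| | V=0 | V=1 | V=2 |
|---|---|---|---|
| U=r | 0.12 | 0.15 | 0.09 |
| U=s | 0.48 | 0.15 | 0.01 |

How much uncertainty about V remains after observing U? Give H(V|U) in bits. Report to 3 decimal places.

Marginals: p(U) = (0.3600, 0.6400), p(V) = (0.6000, 0.3000, 0.1000).
H(V|U) = Σ p(U) · H(V|U=·).
  U=r: p=0.3600, H(V|U=r) = 1.5546
  U=s: p=0.6400, H(V|U=s) = 0.8956
Weighted sum = 1.133 bits.

1.133 bits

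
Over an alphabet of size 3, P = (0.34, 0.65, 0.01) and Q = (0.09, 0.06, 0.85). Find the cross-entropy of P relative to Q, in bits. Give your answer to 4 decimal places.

3.8218 bits

H(P,Q) = −Σ p·log₂ q.
  −0.34·log₂(0.09) = 1.18114
  −0.65·log₂(0.06) = 2.63828
  −0.01·log₂(0.85) = 0.00234
H(P,Q) = 3.8218 bits.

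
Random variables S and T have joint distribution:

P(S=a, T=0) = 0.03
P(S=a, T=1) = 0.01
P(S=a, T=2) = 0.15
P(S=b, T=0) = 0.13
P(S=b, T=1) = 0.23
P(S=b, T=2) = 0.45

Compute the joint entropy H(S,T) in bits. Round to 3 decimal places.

2.017 bits

H(S,T) = −Σ p(x,y)·log₂ p(x,y) over all 6 cells.
  cell (a,0): −0.03·log₂0.03 = 0.1518
  cell (a,1): −0.01·log₂0.01 = 0.0664
  cell (a,2): −0.15·log₂0.15 = 0.4105
  cell (b,0): −0.13·log₂0.13 = 0.3826
  cell (b,1): −0.23·log₂0.23 = 0.4877
  cell (b,2): −0.45·log₂0.45 = 0.5184
Sum = 2.017 bits.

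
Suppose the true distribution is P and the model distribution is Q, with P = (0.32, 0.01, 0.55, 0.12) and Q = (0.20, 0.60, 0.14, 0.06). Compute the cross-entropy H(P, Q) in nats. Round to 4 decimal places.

H(P,Q) = −Σ p·ln q.
  −0.32·ln(0.20) = 0.51502
  −0.01·ln(0.60) = 0.00511
  −0.55·ln(0.14) = 1.08136
  −0.12·ln(0.06) = 0.33761
H(P,Q) = 1.9391 nats.

1.9391 nats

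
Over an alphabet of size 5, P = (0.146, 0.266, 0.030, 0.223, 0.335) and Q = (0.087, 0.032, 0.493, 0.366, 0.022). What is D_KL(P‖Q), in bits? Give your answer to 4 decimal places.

1.9573 bits

D(P‖Q) = Σ p·log₂(p/q).
  0.146·log₂(0.146/0.087) = 0.10904
  0.266·log₂(0.266/0.032) = 0.81271
  0.030·log₂(0.030/0.493) = -0.12116
  0.223·log₂(0.223/0.366) = -0.15940
  0.335·log₂(0.335/0.022) = 1.31608
D(P‖Q) = 1.9573 bits.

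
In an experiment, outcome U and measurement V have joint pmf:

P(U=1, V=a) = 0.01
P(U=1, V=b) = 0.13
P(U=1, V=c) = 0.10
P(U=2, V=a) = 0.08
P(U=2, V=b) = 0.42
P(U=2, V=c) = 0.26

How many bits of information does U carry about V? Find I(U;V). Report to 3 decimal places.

Marginals: p(U) = (0.2400, 0.7600), p(V) = (0.0900, 0.5500, 0.3600).
I(U;V) = H(U) + H(V) − H(U,V).
H(U) = 0.7950, H(V) = 1.3176, H(U,V) = 2.1037.
I(U;V) = 0.7950 + 1.3176 − 2.1037 = 0.009 bits.

0.009 bits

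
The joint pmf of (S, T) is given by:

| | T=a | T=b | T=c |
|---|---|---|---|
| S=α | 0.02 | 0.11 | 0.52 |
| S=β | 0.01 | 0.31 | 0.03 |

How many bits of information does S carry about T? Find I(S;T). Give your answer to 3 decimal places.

Marginals: p(S) = (0.6500, 0.3500), p(T) = (0.0300, 0.4200, 0.5500).
I(S;T) = H(S) + H(T) − H(S,T).
H(S) = 0.9341, H(T) = 1.1518, H(S,T) = 1.6957.
I(S;T) = 0.9341 + 1.1518 − 1.6957 = 0.390 bits.

0.390 bits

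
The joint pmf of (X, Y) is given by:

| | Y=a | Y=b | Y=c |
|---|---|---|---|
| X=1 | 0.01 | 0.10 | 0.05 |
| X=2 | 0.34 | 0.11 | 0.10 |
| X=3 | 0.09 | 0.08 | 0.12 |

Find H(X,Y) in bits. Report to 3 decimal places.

2.798 bits

H(X,Y) = −Σ p(x,y)·log₂ p(x,y) over all 9 cells.
  cell (1,a): −0.01·log₂0.01 = 0.0664
  cell (1,b): −0.10·log₂0.10 = 0.3322
  cell (1,c): −0.05·log₂0.05 = 0.2161
  cell (2,a): −0.34·log₂0.34 = 0.5292
  cell (2,b): −0.11·log₂0.11 = 0.3503
  cell (2,c): −0.10·log₂0.10 = 0.3322
  cell (3,a): −0.09·log₂0.09 = 0.3127
  cell (3,b): −0.08·log₂0.08 = 0.2915
  cell (3,c): −0.12·log₂0.12 = 0.3671
Sum = 2.798 bits.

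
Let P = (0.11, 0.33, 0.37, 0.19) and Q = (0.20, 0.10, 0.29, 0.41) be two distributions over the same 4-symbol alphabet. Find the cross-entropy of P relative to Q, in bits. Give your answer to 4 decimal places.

2.2568 bits

H(P,Q) = −Σ p·log₂ q.
  −0.11·log₂(0.20) = 0.25541
  −0.33·log₂(0.10) = 1.09624
  −0.37·log₂(0.29) = 0.66077
  −0.19·log₂(0.41) = 0.24440
H(P,Q) = 2.2568 bits.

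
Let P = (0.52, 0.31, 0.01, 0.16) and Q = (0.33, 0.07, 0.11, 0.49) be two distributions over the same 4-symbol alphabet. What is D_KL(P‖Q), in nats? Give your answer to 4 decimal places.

0.4947 nats

D(P‖Q) = Σ p·ln(p/q).
  0.52·ln(0.52/0.33) = 0.23646
  0.31·ln(0.31/0.07) = 0.46130
  0.01·ln(0.01/0.11) = -0.02398
  0.16·ln(0.16/0.49) = -0.17908
D(P‖Q) = 0.4947 nats.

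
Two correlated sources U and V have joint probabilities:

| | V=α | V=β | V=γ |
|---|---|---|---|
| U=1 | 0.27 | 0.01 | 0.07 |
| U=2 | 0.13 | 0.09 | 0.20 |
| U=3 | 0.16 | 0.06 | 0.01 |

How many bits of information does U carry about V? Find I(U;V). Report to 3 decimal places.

Marginals: p(U) = (0.3500, 0.4200, 0.2300), p(V) = (0.5600, 0.1600, 0.2800).
I(U;V) = H(U) + H(V) − H(U,V).
H(U) = 1.5434, H(V) = 1.4057, H(U,V) = 2.7377.
I(U;V) = 1.5434 + 1.4057 − 2.7377 = 0.211 bits.

0.211 bits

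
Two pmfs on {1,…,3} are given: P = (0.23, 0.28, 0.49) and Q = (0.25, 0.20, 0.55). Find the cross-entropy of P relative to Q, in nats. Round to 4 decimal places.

1.0624 nats

H(P,Q) = −Σ p·ln q.
  −0.23·ln(0.25) = 0.31885
  −0.28·ln(0.20) = 0.45064
  −0.49·ln(0.55) = 0.29294
H(P,Q) = 1.0624 nats.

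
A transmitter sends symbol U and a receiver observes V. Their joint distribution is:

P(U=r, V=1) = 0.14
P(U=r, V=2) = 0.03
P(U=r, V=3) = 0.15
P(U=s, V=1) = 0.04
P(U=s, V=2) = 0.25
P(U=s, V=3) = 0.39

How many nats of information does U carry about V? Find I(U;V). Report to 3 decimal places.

0.117 nats

Marginals: p(U) = (0.3200, 0.6800), p(V) = (0.1800, 0.2800, 0.5400).
I(U;V) = Σ p(x,y)·ln[p(x,y)/(p(x)p(y))].
  (r,1): 0.14·ln(2.4306) = 0.1243
  (r,2): 0.03·ln(0.3348) = -0.0328
  (r,3): 0.15·ln(0.8681) = -0.0212
  (s,1): 0.04·ln(0.3268) = -0.0447
  (s,2): 0.25·ln(1.3130) = 0.0681
  (s,3): 0.39·ln(1.0621) = 0.0235
Sum = 0.117 nats.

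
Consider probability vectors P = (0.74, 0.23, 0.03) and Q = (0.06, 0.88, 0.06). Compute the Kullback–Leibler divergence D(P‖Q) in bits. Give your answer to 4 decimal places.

D(P‖Q) = Σ p·log₂(p/q).
  0.74·log₂(0.74/0.06) = 2.68212
  0.23·log₂(0.23/0.88) = -0.44525
  0.03·log₂(0.03/0.06) = -0.03000
D(P‖Q) = 2.2069 bits.

2.2069 bits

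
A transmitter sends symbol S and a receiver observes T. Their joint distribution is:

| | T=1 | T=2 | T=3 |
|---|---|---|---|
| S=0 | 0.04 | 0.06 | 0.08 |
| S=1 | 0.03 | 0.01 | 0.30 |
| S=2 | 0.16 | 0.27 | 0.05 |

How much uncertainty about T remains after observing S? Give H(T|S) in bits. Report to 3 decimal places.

Chain rule: H(T|S) = H(S,T) − H(S).
Marginals: p(S) = (0.1800, 0.3400, 0.4800), p(T) = (0.2300, 0.3400, 0.4300).
H(S,T) = 2.6092 bits; H(S) = 1.4828 bits.
H(T|S) = 2.6092 − 1.4828 = 1.126 bits.

1.126 bits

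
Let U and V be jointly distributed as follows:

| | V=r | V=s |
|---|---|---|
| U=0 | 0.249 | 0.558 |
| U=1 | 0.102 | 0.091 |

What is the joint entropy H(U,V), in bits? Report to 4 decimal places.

H(U,V) = −Σ p(x,y)·log₂ p(x,y) over all 4 cells.
  cell (0,r): −0.249·log₂0.249 = 0.49944
  cell (0,s): −0.558·log₂0.558 = 0.46965
  cell (1,r): −0.102·log₂0.102 = 0.33592
  cell (1,s): −0.091·log₂0.091 = 0.31468
Sum = 1.6197 bits.

1.6197 bits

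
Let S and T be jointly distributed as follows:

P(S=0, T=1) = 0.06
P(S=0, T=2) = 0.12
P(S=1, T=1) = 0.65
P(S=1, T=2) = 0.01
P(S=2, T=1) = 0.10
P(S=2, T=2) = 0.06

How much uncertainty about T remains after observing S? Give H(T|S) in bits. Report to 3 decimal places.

0.393 bits

Chain rule: H(T|S) = H(S,T) − H(S).
Marginals: p(S) = (0.1800, 0.6600, 0.1600), p(T) = (0.8100, 0.1900).
H(S,T) = 1.6567 bits; H(S) = 1.2640 bits.
H(T|S) = 1.6567 − 1.2640 = 0.393 bits.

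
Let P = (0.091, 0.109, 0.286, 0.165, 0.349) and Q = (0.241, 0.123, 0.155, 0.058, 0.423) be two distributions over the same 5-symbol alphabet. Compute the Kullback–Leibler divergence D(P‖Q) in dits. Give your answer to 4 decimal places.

D(P‖Q) = Σ p·log₁₀(p/q).
  0.091·log₁₀(0.091/0.241) = -0.03849
  0.109·log₁₀(0.109/0.123) = -0.00572
  0.286·log₁₀(0.286/0.155) = 0.07609
  0.165·log₁₀(0.165/0.058) = 0.07492
  0.349·log₁₀(0.349/0.423) = -0.02915
D(P‖Q) = 0.0776 dits.

0.0776 dits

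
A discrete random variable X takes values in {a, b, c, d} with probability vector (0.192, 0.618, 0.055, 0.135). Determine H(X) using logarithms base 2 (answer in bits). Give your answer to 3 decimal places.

1.506 bits

H(X) = −Σ p·log₂ p.
  −(0.192)·log₂(0.192) = 0.4571
  −(0.618)·log₂(0.618) = 0.4291
  −(0.055)·log₂(0.055) = 0.2301
  −(0.135)·log₂(0.135) = 0.3900
Sum: 0.4571 + 0.4291 + 0.2301 + 0.3900 = 1.506 bits.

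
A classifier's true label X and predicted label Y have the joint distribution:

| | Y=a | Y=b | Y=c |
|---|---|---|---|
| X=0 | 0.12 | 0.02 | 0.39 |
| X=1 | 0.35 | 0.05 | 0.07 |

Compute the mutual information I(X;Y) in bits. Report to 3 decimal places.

Marginals: p(X) = (0.5300, 0.4700), p(Y) = (0.4700, 0.0700, 0.4600).
I(X;Y) = H(X) + H(Y) − H(X,Y).
H(X) = 0.9974, H(Y) = 1.2958, H(X,Y) = 2.0245.
I(X;Y) = 0.9974 + 1.2958 − 2.0245 = 0.269 bits.

0.269 bits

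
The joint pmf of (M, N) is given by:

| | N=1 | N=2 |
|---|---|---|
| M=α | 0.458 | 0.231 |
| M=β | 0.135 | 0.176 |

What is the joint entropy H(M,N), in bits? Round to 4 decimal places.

1.8354 bits

H(M,N) = −Σ p(x,y)·log₂ p(x,y) over all 4 cells.
  cell (α,1): −0.458·log₂0.458 = 0.51597
  cell (α,2): −0.231·log₂0.231 = 0.48834
  cell (β,1): −0.135·log₂0.135 = 0.39001
  cell (β,2): −0.176·log₂0.176 = 0.44112
Sum = 1.8354 bits.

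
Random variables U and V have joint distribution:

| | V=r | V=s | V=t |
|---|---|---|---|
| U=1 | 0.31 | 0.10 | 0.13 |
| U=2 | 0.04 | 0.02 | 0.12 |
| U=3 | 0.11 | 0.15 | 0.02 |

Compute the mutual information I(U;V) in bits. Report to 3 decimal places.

Marginals: p(U) = (0.5400, 0.1800, 0.2800), p(V) = (0.4600, 0.2700, 0.2700).
I(U;V) = H(U) + H(V) − H(U,V).
H(U) = 1.4396, H(V) = 1.5354, H(U,V) = 2.7780.
I(U;V) = 1.4396 + 1.5354 − 2.7780 = 0.197 bits.

0.197 bits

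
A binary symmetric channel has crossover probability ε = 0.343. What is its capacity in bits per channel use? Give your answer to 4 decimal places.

Binary symmetric channel: C = 1 − h₂(ε) where h₂ is the binary entropy function.
h₂(0.343) = −0.343·log₂0.343 − 0.657·log₂0.657 = 0.9277.
C = 1 − 0.9277 = 0.0723 bits per channel use.

0.0723 bits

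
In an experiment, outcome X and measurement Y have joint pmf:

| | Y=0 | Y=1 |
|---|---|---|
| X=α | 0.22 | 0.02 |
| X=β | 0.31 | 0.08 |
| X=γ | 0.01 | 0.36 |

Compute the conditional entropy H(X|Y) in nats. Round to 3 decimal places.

Marginals: p(X) = (0.2400, 0.3900, 0.3700), p(Y) = (0.5400, 0.4600).
H(X|Y) = Σ p(Y) · H(X|Y=·).
  Y=0: p=0.5400, H(X|Y=0) = 0.7583
  Y=1: p=0.4600, H(X|Y=1) = 0.6324
Weighted sum = 0.700 nats.

0.700 nats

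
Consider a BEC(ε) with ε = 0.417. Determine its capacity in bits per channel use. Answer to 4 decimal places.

0.5830 bits

Binary erasure channel: capacity C = 1 − ε.
C = 1 − 0.417 = 0.5830 bits per channel use.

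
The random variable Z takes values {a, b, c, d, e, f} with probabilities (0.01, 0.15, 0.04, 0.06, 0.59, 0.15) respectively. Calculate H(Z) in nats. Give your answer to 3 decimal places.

H(Z) = −Σ p·ln p.
  −(0.01)·ln(0.01) = 0.0461
  −(0.15)·ln(0.15) = 0.2846
  −(0.04)·ln(0.04) = 0.1288
  −(0.06)·ln(0.06) = 0.1688
  −(0.59)·ln(0.59) = 0.3113
  −(0.15)·ln(0.15) = 0.2846
Sum: 0.0461 + 0.2846 + 0.1288 + 0.1688 + 0.3113 + 0.2846 = 1.224 nats.

1.224 nats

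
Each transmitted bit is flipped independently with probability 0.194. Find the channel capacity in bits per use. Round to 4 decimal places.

Binary symmetric channel: C = 1 − h₂(ε) where h₂ is the binary entropy function.
h₂(0.194) = −0.194·log₂0.194 − 0.806·log₂0.806 = 0.7098.
C = 1 − 0.7098 = 0.2902 bits per channel use.

0.2902 bits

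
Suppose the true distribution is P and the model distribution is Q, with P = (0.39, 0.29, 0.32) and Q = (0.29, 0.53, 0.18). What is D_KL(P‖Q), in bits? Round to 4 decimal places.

D(P‖Q) = Σ p·log₂(p/q).
  0.39·log₂(0.39/0.29) = 0.16669
  0.29·log₂(0.29/0.53) = -0.25228
  0.32·log₂(0.32/0.18) = 0.26562
D(P‖Q) = 0.1800 bits.

0.1800 bits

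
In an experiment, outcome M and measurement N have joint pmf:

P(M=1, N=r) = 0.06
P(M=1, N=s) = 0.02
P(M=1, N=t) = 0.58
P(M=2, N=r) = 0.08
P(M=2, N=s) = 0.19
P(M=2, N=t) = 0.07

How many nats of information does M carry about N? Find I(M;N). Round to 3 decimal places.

Marginals: p(M) = (0.6600, 0.3400), p(N) = (0.1400, 0.2100, 0.6500).
I(M;N) = H(M) + H(N) − H(M,N).
H(M) = 0.6410, H(N) = 0.8830, H(M,N) = 1.2667.
I(M;N) = 0.6410 + 0.8830 − 1.2667 = 0.257 nats.

0.257 nats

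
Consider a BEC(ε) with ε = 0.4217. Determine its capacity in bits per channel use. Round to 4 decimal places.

0.5783 bits

Binary erasure channel: capacity C = 1 − ε.
C = 1 − 0.4217 = 0.5783 bits per channel use.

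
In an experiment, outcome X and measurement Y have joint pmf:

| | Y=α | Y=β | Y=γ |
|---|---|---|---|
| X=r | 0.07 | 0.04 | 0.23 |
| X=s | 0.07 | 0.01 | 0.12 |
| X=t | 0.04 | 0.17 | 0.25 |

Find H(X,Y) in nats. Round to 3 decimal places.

H(X,Y) = −Σ p(x,y)·ln p(x,y) over all 9 cells.
  cell (r,α): −0.07·ln0.07 = 0.1861
  cell (r,β): −0.04·ln0.04 = 0.1288
  cell (r,γ): −0.23·ln0.23 = 0.3380
  cell (s,α): −0.07·ln0.07 = 0.1861
  cell (s,β): −0.01·ln0.01 = 0.0461
  cell (s,γ): −0.12·ln0.12 = 0.2544
  cell (t,α): −0.04·ln0.04 = 0.1288
  cell (t,β): −0.17·ln0.17 = 0.3012
  cell (t,γ): −0.25·ln0.25 = 0.3466
Sum = 1.916 nats.

1.916 nats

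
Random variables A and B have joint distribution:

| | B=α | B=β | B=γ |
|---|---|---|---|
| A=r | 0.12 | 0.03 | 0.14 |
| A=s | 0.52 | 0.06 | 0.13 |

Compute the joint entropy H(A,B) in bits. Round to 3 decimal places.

H(A,B) = −Σ p(x,y)·log₂ p(x,y) over all 6 cells.
  cell (r,α): −0.12·log₂0.12 = 0.3671
  cell (r,β): −0.03·log₂0.03 = 0.1518
  cell (r,γ): −0.14·log₂0.14 = 0.3971
  cell (s,α): −0.52·log₂0.52 = 0.4906
  cell (s,β): −0.06·log₂0.06 = 0.2435
  cell (s,γ): −0.13·log₂0.13 = 0.3826
Sum = 2.033 bits.

2.033 bits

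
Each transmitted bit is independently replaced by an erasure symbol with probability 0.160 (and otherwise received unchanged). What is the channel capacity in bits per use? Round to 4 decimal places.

Binary erasure channel: capacity C = 1 − ε.
C = 1 − 0.160 = 0.8400 bits per channel use.

0.8400 bits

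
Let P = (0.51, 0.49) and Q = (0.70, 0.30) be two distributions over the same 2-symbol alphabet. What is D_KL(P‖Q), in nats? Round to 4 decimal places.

D(P‖Q) = Σ p·ln(p/q).
  0.51·ln(0.51/0.70) = -0.16150
  0.49·ln(0.49/0.30) = 0.24041
D(P‖Q) = 0.0789 nats.

0.0789 nats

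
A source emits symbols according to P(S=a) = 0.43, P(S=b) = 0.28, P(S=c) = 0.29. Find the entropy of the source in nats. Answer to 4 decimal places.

H(S) = −Σ p·ln p.
  −(0.43)·ln(0.43) = 0.36291
  −(0.28)·ln(0.28) = 0.35643
  −(0.29)·ln(0.29) = 0.35898
Sum: 0.36291 + 0.35643 + 0.35898 = 1.0783 nats.

1.0783 nats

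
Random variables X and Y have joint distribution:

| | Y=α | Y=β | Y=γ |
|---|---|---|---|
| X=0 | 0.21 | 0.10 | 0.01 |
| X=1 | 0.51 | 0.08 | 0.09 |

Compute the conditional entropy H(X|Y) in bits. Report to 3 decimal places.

Marginals: p(X) = (0.3200, 0.6800), p(Y) = (0.7200, 0.1800, 0.1000).
H(X|Y) = Σ p(Y) · H(X|Y=·).
  Y=α: p=0.7200, H(X|Y=α) = 0.8709
  Y=β: p=0.1800, H(X|Y=β) = 0.9911
  Y=γ: p=0.1000, H(X|Y=γ) = 0.4690
Weighted sum = 0.852 bits.

0.852 bits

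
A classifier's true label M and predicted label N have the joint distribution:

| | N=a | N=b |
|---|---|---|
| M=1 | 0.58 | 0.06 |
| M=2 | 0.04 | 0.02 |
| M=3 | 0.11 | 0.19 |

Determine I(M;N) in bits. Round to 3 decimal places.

0.215 bits

Marginals: p(M) = (0.6400, 0.0600, 0.3000), p(N) = (0.7300, 0.2700).
I(M;N) = Σ p(x,y)·log₂[p(x,y)/(p(x)p(y))].
  (1,a): 0.58·log₂(1.2414) = 0.1810
  (1,b): 0.06·log₂(0.3472) = -0.0916
  (2,a): 0.04·log₂(0.9132) = -0.0052
  (2,b): 0.02·log₂(1.2346) = 0.0061
  (3,a): 0.11·log₂(0.5023) = -0.1093
  (3,b): 0.19·log₂(2.3457) = 0.2337
Sum = 0.215 bits.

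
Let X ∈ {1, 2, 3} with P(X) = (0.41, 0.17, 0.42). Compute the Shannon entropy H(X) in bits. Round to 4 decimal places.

1.4876 bits

H(X) = −Σ p·log₂ p.
  −(0.41)·log₂(0.41) = 0.52738
  −(0.17)·log₂(0.17) = 0.43459
  −(0.42)·log₂(0.42) = 0.52565
Sum: 0.52738 + 0.43459 + 0.52565 = 1.4876 bits.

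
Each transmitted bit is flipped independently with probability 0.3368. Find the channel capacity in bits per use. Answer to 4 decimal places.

Binary symmetric channel: C = 1 − h₂(ε) where h₂ is the binary entropy function.
h₂(0.3368) = −0.3368·log₂0.3368 − 0.6632·log₂0.6632 = 0.9217.
C = 1 − 0.9217 = 0.0783 bits per channel use.

0.0783 bits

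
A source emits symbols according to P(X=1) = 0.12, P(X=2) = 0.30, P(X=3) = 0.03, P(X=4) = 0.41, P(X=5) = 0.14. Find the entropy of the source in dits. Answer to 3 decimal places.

H(X) = −Σ p·log₁₀ p.
  −(0.12)·log₁₀(0.12) = 0.1105
  −(0.30)·log₁₀(0.30) = 0.1569
  −(0.03)·log₁₀(0.03) = 0.0457
  −(0.41)·log₁₀(0.41) = 0.1588
  −(0.14)·log₁₀(0.14) = 0.1195
Sum: 0.1105 + 0.1569 + 0.0457 + 0.1588 + 0.1195 = 0.591 dits.

0.591 dits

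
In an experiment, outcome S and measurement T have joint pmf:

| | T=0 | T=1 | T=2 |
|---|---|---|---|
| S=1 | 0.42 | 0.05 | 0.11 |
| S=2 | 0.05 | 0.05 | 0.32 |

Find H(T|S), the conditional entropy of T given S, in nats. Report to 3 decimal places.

0.741 nats

Marginals: p(S) = (0.5800, 0.4200), p(T) = (0.4700, 0.1000, 0.4300).
H(T|S) = Σ p(S) · H(T|S=·).
  S=1: p=0.5800, H(T|S=1) = 0.7603
  S=2: p=0.4200, H(T|S=2) = 0.7139
Weighted sum = 0.741 nats.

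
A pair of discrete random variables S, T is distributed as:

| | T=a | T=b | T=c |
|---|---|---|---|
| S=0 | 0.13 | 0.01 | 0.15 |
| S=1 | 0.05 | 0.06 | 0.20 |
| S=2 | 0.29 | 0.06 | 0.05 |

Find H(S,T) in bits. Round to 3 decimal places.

2.761 bits

H(S,T) = −Σ p(x,y)·log₂ p(x,y) over all 9 cells.
  cell (0,a): −0.13·log₂0.13 = 0.3826
  cell (0,b): −0.01·log₂0.01 = 0.0664
  cell (0,c): −0.15·log₂0.15 = 0.4105
  cell (1,a): −0.05·log₂0.05 = 0.2161
  cell (1,b): −0.06·log₂0.06 = 0.2435
  cell (1,c): −0.20·log₂0.20 = 0.4644
  cell (2,a): −0.29·log₂0.29 = 0.5179
  cell (2,b): −0.06·log₂0.06 = 0.2435
  cell (2,c): −0.05·log₂0.05 = 0.2161
Sum = 2.761 bits.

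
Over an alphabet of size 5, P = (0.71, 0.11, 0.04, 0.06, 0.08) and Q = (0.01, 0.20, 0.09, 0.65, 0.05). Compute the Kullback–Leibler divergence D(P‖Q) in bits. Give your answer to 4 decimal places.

D(P‖Q) = Σ p·log₂(p/q).
  0.71·log₂(0.71/0.01) = 4.36632
  0.11·log₂(0.11/0.20) = -0.09487
  0.04·log₂(0.04/0.09) = -0.04680
  0.06·log₂(0.06/0.65) = -0.20624
  0.08·log₂(0.08/0.05) = 0.05425
D(P‖Q) = 4.0727 bits.

4.0727 bits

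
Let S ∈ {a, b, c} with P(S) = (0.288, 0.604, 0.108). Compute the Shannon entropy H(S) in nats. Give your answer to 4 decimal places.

H(S) = −Σ p·ln p.
  −(0.288)·ln(0.288) = 0.35850
  −(0.604)·ln(0.604) = 0.30453
  −(0.108)·ln(0.108) = 0.24037
Sum: 0.35850 + 0.30453 + 0.24037 = 0.9034 nats.

0.9034 nats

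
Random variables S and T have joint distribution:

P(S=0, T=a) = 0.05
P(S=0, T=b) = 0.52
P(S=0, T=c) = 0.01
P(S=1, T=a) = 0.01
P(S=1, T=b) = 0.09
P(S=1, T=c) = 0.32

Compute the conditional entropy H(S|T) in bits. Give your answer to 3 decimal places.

Chain rule: H(S|T) = H(S,T) − H(T).
Marginals: p(S) = (0.5800, 0.4200), p(T) = (0.0600, 0.6100, 0.3300).
H(S,T) = 1.6782 bits; H(T) = 1.2064 bits.
H(S|T) = 1.6782 − 1.2064 = 0.472 bits.

0.472 bits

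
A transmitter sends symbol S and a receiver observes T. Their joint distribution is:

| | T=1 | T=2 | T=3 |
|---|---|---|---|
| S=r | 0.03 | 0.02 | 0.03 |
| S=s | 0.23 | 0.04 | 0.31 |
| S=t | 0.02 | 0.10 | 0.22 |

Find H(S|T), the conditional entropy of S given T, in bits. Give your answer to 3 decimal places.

Chain rule: H(S|T) = H(S,T) − H(T).
Marginals: p(S) = (0.0800, 0.5800, 0.3400), p(T) = (0.2800, 0.1600, 0.5600).
H(S,T) = 2.5393 bits; H(T) = 1.4057 bits.
H(S|T) = 2.5393 − 1.4057 = 1.134 bits.

1.134 bits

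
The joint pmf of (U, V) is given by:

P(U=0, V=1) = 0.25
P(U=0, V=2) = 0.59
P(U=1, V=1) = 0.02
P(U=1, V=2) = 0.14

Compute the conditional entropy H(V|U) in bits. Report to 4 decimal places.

Marginals: p(U) = (0.8400, 0.1600), p(V) = (0.2700, 0.7300).
H(V|U) = Σ p(U) · H(V|U=·).
  U=0: p=0.8400, H(V|U=0) = 0.8784
  U=1: p=0.1600, H(V|U=1) = 0.5436
Weighted sum = 0.8248 bits.

0.8248 bits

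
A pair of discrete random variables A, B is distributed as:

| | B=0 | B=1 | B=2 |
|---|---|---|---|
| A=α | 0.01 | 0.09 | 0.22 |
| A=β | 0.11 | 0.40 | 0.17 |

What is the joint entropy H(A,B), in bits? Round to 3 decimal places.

H(A,B) = −Σ p(x,y)·log₂ p(x,y) over all 6 cells.
  cell (α,0): −0.01·log₂0.01 = 0.0664
  cell (α,1): −0.09·log₂0.09 = 0.3127
  cell (α,2): −0.22·log₂0.22 = 0.4806
  cell (β,0): −0.11·log₂0.11 = 0.3503
  cell (β,1): −0.40·log₂0.40 = 0.5288
  cell (β,2): −0.17·log₂0.17 = 0.4346
Sum = 2.173 bits.

2.173 bits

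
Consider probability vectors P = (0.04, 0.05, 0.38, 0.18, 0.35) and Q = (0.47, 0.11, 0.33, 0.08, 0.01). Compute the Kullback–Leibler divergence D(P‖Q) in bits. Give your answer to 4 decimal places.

1.8841 bits

D(P‖Q) = Σ p·log₂(p/q).
  0.04·log₂(0.04/0.47) = -0.14218
  0.05·log₂(0.05/0.11) = -0.05688
  0.38·log₂(0.38/0.33) = 0.07734
  0.18·log₂(0.18/0.08) = 0.21059
  0.35·log₂(0.35/0.01) = 1.79525
D(P‖Q) = 1.8841 bits.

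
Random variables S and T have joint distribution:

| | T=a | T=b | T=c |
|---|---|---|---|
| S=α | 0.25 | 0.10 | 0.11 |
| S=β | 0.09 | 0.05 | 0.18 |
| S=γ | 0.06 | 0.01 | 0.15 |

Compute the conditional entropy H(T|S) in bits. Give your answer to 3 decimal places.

Marginals: p(S) = (0.4600, 0.3200, 0.2200), p(T) = (0.4000, 0.1600, 0.4400).
H(T|S) = Σ p(S) · H(T|S=·).
  S=α: p=0.4600, H(T|S=α) = 1.4503
  S=β: p=0.3200, H(T|S=β) = 1.4001
  S=γ: p=0.2200, H(T|S=γ) = 1.0907
Weighted sum = 1.355 bits.

1.355 bits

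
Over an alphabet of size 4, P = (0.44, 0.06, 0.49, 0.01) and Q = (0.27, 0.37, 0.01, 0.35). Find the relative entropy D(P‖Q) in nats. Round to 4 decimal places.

D(P‖Q) = Σ p·ln(p/q).
  0.44·ln(0.44/0.27) = 0.21488
  0.06·ln(0.06/0.37) = -0.10915
  0.49·ln(0.49/0.01) = 1.90699
  0.01·ln(0.01/0.35) = -0.03555
D(P‖Q) = 1.9772 nats.

1.9772 nats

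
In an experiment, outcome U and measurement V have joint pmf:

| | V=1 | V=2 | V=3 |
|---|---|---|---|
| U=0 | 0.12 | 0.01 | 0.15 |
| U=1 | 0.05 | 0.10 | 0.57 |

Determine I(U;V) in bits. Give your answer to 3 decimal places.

0.127 bits

Marginals: p(U) = (0.2800, 0.7200), p(V) = (0.1700, 0.1100, 0.7200).
I(U;V) = Σ p(x,y)·log₂[p(x,y)/(p(x)p(y))].
  (0,1): 0.12·log₂(2.5210) = 0.1601
  (0,2): 0.01·log₂(0.3247) = -0.0162
  (0,3): 0.15·log₂(0.7440) = -0.0640
  (1,1): 0.05·log₂(0.4085) = -0.0646
  (1,2): 0.10·log₂(1.2626) = 0.0336
  (1,3): 0.57·log₂(1.0995) = 0.0780
Sum = 0.127 bits.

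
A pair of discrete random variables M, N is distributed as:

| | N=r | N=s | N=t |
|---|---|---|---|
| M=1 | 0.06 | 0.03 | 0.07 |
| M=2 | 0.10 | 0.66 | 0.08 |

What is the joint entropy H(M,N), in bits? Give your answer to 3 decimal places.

H(M,N) = −Σ p(x,y)·log₂ p(x,y) over all 6 cells.
  cell (1,r): −0.06·log₂0.06 = 0.2435
  cell (1,s): −0.03·log₂0.03 = 0.1518
  cell (1,t): −0.07·log₂0.07 = 0.2686
  cell (2,r): −0.10·log₂0.10 = 0.3322
  cell (2,s): −0.66·log₂0.66 = 0.3956
  cell (2,t): −0.08·log₂0.08 = 0.2915
Sum = 1.683 bits.

1.683 bits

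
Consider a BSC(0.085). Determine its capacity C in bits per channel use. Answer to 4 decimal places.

0.5804 bits

Binary symmetric channel: C = 1 − h₂(ε) where h₂ is the binary entropy function.
h₂(0.085) = −0.085·log₂0.085 − 0.915·log₂0.915 = 0.4196.
C = 1 − 0.4196 = 0.5804 bits per channel use.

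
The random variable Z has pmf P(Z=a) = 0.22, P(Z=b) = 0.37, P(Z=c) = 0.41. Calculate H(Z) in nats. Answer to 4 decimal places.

1.0665 nats

H(Z) = −Σ p·ln p.
  −(0.22)·ln(0.22) = 0.33311
  −(0.37)·ln(0.37) = 0.36787
  −(0.41)·ln(0.41) = 0.36556
Sum: 0.33311 + 0.36787 + 0.36556 = 1.0665 nats.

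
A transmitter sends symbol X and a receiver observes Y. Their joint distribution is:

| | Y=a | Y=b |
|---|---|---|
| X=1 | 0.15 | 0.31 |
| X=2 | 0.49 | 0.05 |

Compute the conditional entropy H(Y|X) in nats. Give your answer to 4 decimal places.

0.4570 nats

Marginals: p(X) = (0.4600, 0.5400), p(Y) = (0.6400, 0.3600).
H(Y|X) = Σ p(X) · H(Y|X=·).
  X=1: p=0.4600, H(Y|X=1) = 0.6314
  X=2: p=0.5400, H(Y|X=2) = 0.3085
Weighted sum = 0.4570 nats.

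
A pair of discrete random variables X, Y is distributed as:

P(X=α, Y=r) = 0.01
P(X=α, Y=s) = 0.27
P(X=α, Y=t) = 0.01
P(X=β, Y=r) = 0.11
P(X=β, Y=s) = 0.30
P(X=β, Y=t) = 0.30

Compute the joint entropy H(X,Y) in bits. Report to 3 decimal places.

2.035 bits

H(X,Y) = −Σ p(x,y)·log₂ p(x,y) over all 6 cells.
  cell (α,r): −0.01·log₂0.01 = 0.0664
  cell (α,s): −0.27·log₂0.27 = 0.5100
  cell (α,t): −0.01·log₂0.01 = 0.0664
  cell (β,r): −0.11·log₂0.11 = 0.3503
  cell (β,s): −0.30·log₂0.30 = 0.5211
  cell (β,t): −0.30·log₂0.30 = 0.5211
Sum = 2.035 bits.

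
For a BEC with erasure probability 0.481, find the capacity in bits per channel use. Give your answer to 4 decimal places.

0.5190 bits

Binary erasure channel: capacity C = 1 − ε.
C = 1 − 0.481 = 0.5190 bits per channel use.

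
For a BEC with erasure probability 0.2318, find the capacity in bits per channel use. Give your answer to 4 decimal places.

Binary erasure channel: capacity C = 1 − ε.
C = 1 − 0.2318 = 0.7682 bits per channel use.

0.7682 bits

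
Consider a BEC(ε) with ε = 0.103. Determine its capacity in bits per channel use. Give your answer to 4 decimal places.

Binary erasure channel: capacity C = 1 − ε.
C = 1 − 0.103 = 0.8970 bits per channel use.

0.8970 bits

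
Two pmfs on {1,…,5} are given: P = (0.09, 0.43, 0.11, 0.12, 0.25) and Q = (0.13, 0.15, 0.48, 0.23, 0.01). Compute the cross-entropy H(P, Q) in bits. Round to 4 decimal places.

H(P,Q) = −Σ p·log₂ q.
  −0.09·log₂(0.13) = 0.26491
  −0.43·log₂(0.15) = 1.17690
  −0.11·log₂(0.48) = 0.11648
  −0.12·log₂(0.23) = 0.25444
  −0.25·log₂(0.01) = 1.66096
H(P,Q) = 3.4737 bits.

3.4737 bits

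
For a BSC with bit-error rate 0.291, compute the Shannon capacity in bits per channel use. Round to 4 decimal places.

0.1300 bits

Binary symmetric channel: C = 1 − h₂(ε) where h₂ is the binary entropy function.
h₂(0.291) = −0.291·log₂0.291 − 0.709·log₂0.709 = 0.8700.
C = 1 − 0.8700 = 0.1300 bits per channel use.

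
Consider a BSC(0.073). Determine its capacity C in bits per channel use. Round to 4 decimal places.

Binary symmetric channel: C = 1 − h₂(ε) where h₂ is the binary entropy function.
h₂(0.073) = −0.073·log₂0.073 − 0.927·log₂0.927 = 0.3770.
C = 1 − 0.3770 = 0.6230 bits per channel use.

0.6230 bits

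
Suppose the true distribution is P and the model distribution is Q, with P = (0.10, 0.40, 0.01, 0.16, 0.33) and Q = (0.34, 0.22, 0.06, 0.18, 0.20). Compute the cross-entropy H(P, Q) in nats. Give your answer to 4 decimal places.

H(P,Q) = −Σ p·ln q.
  −0.10·ln(0.34) = 0.10788
  −0.40·ln(0.22) = 0.60565
  −0.01·ln(0.06) = 0.02813
  −0.16·ln(0.18) = 0.27437
  −0.33·ln(0.20) = 0.53111
H(P,Q) = 1.5471 nats.

1.5471 nats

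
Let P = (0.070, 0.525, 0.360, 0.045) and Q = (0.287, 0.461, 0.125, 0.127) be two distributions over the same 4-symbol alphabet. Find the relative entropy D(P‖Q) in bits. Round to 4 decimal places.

D(P‖Q) = Σ p·log₂(p/q).
  0.070·log₂(0.070/0.287) = -0.14249
  0.525·log₂(0.525/0.461) = 0.09846
  0.360·log₂(0.360/0.125) = 0.54938
  0.045·log₂(0.045/0.127) = -0.06736
D(P‖Q) = 0.4380 bits.

0.4380 bits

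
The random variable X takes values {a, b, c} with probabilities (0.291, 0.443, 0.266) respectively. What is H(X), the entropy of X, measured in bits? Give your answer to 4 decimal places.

1.5468 bits

H(X) = −Σ p·log₂ p.
  −(0.291)·log₂(0.291) = 0.51824
  −(0.443)·log₂(0.443) = 0.52036
  −(0.266)·log₂(0.266) = 0.50819
Sum: 0.51824 + 0.52036 + 0.50819 = 1.5468 bits.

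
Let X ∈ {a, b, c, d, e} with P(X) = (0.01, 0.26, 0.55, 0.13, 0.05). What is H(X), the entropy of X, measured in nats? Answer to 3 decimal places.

1.140 nats

H(X) = −Σ p·ln p.
  −(0.01)·ln(0.01) = 0.0461
  −(0.26)·ln(0.26) = 0.3502
  −(0.55)·ln(0.55) = 0.3288
  −(0.13)·ln(0.13) = 0.2652
  −(0.05)·ln(0.05) = 0.1498
Sum: 0.0461 + 0.3502 + 0.3288 + 0.2652 + 0.1498 = 1.140 nats.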